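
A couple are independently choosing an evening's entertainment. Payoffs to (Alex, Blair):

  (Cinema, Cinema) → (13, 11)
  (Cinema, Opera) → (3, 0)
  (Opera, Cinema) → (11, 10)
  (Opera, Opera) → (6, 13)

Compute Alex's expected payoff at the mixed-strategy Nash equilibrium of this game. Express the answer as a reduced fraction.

9

Blair mixes with probability q on Cinema, chosen so Alex is indifferent: 13q + 3(1−q) = 11q + 6(1−q) gives q = 3/5.
Alex's expected payoff (from either row, since indifferent) is 13·3/5 + 3·2/5 = 9.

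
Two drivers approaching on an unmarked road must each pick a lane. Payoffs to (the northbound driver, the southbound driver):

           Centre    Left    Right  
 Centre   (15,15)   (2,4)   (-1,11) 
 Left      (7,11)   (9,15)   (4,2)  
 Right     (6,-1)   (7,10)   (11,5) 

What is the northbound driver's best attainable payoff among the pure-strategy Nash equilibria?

Both Centre is a pure NE (the northbound driver: 15 ≥ 7; the southbound driver: 15 ≥ 11). The northbound driver gets 15.
Both Left is a pure NE (the northbound driver: 9 ≥ 7; the southbound driver: 15 ≥ 11). The northbound driver gets 9.
Every other cell has a profitable deviation for at least one player. Highest of {15, 9} is 15.

15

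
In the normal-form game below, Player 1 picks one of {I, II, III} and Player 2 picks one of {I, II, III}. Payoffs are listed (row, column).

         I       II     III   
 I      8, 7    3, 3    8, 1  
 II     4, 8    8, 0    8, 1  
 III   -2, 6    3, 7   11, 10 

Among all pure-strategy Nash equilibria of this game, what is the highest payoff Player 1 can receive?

Both I is a pure NE (Player 1: 8 ≥ 4; Player 2: 7 ≥ 3). Player 1 gets 8.
Both III is a pure NE (Player 1: 11 ≥ 8; Player 2: 10 ≥ 7). Player 1 gets 11.
Every other cell has a profitable deviation for at least one player. Highest of {8, 11} is 11.

11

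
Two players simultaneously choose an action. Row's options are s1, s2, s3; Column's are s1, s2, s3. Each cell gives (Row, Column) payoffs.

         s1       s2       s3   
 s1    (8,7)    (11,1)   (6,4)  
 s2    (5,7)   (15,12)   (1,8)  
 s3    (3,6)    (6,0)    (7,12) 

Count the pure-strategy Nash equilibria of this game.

Both s1: Row gets 8 (best alternative 5); Column gets 7 (best alternative 4). Neither deviates — NE.
Both s2: Row gets 15 (best alternative 11); Column gets 12 (best alternative 8). Neither deviates — NE.
Both s3: Row gets 7 (best alternative 6); Column gets 12 (best alternative 6). Neither deviates — NE.
(s1, s3) is not a NE: Row would switch to s3 (7 > 6).
No other cell survives both best-response checks, so there are 3 pure NE.

3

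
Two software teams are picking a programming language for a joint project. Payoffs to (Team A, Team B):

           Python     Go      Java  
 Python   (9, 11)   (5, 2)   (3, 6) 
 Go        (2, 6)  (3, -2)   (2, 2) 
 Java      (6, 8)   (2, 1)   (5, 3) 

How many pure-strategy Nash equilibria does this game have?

1

Both Python: Team A gets 9 (best alternative 6); Team B gets 11 (best alternative 6). Neither deviates — NE.
Both Go is not a NE: Team A would switch to Python (5 > 3).
No other cell survives both best-response checks, so there is 1 pure NE.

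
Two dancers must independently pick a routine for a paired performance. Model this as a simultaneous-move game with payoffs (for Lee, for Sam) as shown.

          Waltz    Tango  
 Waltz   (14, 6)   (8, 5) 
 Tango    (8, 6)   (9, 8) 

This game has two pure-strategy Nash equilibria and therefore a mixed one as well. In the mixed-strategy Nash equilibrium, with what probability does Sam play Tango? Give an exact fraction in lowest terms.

Sam's mix q on Waltz must make Lee indifferent between Waltz and Tango.
Lee's payoff from Waltz: 14q + 8(1−q). From Tango: 8q + 9(1−q).
Set equal: 6q = 1(1−q) → q = 1/7.
Probability on Tango is 1 − 1/7 = 6/7.

6/7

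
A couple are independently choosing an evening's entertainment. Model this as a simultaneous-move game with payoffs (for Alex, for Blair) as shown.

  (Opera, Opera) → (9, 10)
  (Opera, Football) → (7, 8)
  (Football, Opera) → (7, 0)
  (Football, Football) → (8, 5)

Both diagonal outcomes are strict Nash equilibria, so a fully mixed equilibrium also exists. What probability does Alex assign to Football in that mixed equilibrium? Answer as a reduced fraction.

Alex's mix p on Opera must make Blair indifferent between Opera and Football.
Blair's payoff from Opera: 10p + 0(1−p). From Football: 8p + 5(1−p).
Set equal: 2p = 5(1−p) → p = 5/7.
Probability on Football is 1 − 5/7 = 2/7.

2/7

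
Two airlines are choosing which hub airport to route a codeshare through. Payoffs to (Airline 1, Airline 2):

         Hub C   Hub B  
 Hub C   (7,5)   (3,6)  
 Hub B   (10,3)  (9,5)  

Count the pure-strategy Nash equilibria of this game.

1

Both Hub B: Airline 1 gets 9 (best alternative 3); Airline 2 gets 5 (best alternative 3). Neither deviates — NE.
Both Hub C is not a NE: Airline 1 would switch to Hub B (10 > 7).
No other cell survives both best-response checks, so there is 1 pure NE.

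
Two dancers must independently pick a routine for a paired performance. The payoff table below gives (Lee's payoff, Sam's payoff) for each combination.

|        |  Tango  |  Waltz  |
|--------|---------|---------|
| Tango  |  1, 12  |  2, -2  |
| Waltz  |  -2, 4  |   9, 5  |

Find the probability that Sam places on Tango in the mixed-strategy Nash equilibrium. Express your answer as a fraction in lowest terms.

7/10

Sam's mix q on Tango must make Lee indifferent between Tango and Waltz.
Lee's payoff from Tango: 1q + 2(1−q). From Waltz: (-2)q + 9(1−q).
Set equal: 3q = 7(1−q) → q = 7/10.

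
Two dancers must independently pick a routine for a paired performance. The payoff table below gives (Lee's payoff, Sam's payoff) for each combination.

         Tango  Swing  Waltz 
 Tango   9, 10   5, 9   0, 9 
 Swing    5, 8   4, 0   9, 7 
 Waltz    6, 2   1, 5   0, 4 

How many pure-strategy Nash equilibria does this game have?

Both Tango: Lee gets 9 (best alternative 6); Sam gets 10 (best alternative 9). Neither deviates — NE.
Both Waltz is not a NE: Lee would switch to Swing (9 > 0).
No other cell survives both best-response checks, so there is 1 pure NE.

1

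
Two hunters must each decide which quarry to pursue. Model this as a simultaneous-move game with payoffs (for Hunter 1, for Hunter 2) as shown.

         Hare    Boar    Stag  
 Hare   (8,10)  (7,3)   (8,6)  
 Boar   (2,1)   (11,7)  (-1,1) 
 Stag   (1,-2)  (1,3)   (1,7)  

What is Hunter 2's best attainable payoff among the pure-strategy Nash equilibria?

10

Both Hare is a pure NE (Hunter 1: 8 ≥ 2; Hunter 2: 10 ≥ 6). Hunter 2 gets 10.
Both Boar is a pure NE (Hunter 1: 11 ≥ 7; Hunter 2: 7 ≥ 1). Hunter 2 gets 7.
Every other cell has a profitable deviation for at least one player. Highest of {10, 7} is 10.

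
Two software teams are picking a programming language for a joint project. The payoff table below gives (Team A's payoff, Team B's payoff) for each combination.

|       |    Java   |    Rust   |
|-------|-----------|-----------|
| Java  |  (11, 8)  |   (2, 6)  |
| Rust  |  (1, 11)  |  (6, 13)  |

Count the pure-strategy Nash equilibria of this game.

2

Both Java: Team A gets 11 (best alternative 1); Team B gets 8 (best alternative 6). Neither deviates — NE.
Both Rust: Team A gets 6 (best alternative 2); Team B gets 13 (best alternative 11). Neither deviates — NE.
(Rust, Java) is not a NE: Team A would switch to Java (11 > 1).
No other cell survives both best-response checks, so there are 2 pure NE.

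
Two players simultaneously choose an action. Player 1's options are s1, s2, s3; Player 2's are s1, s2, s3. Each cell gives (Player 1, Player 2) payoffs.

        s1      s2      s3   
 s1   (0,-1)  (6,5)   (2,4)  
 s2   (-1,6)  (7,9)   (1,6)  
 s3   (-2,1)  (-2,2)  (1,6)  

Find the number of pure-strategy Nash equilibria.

Both s2: Player 1 gets 7 (best alternative 6); Player 2 gets 9 (best alternative 6). Neither deviates — NE.
Both s3 is not a NE: Player 1 would switch to s1 (2 > 1).
No other cell survives both best-response checks, so there is 1 pure NE.

1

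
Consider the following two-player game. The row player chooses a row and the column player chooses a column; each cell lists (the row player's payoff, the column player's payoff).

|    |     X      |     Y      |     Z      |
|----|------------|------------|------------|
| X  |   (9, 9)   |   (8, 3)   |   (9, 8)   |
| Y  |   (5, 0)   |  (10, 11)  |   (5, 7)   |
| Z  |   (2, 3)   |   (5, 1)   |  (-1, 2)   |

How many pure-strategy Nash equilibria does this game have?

Both X: the row player gets 9 (best alternative 5); the column player gets 9 (best alternative 8). Neither deviates — NE.
Both Y: the row player gets 10 (best alternative 8); the column player gets 11 (best alternative 7). Neither deviates — NE.
Both Z is not a NE: the row player would switch to X (9 > -1).
No other cell survives both best-response checks, so there are 2 pure NE.

2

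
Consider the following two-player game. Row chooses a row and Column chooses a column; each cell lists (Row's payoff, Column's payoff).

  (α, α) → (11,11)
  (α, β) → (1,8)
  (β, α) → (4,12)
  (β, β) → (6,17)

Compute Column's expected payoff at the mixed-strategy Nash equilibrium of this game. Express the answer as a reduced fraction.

91/8

Row mixes with probability p on α, chosen so Column is indifferent: 11p + 12(1−p) = 8p + 17(1−p) gives p = 5/8.
Column's expected payoff is 11·5/8 + 12·3/8 = 91/8.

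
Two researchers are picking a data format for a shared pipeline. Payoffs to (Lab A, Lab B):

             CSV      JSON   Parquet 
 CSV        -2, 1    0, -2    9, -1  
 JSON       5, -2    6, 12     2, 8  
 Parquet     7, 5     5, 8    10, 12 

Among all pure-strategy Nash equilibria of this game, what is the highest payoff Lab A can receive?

10

Both JSON is a pure NE (Lab A: 6 ≥ 5; Lab B: 12 ≥ 8). Lab A gets 6.
Both Parquet is a pure NE (Lab A: 10 ≥ 9; Lab B: 12 ≥ 8). Lab A gets 10.
Every other cell has a profitable deviation for at least one player. Highest of {6, 10} is 10.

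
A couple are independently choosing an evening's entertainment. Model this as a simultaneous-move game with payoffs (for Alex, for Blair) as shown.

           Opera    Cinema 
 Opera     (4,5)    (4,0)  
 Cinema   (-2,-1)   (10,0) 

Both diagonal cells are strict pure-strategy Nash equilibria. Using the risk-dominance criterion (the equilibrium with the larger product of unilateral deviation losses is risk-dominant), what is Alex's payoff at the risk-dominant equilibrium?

At both Opera: Alex loses 4 − (-2) = 6 by deviating; Blair loses 5 − 0 = 5. Product = 6·5 = 30.
At both Cinema: Alex loses 10 − 4 = 6 by deviating; Blair loses 0 − (-1) = 1. Product = 6·1 = 6.
30 > 6, so both Opera is risk-dominant. Alex's payoff there is 4.

4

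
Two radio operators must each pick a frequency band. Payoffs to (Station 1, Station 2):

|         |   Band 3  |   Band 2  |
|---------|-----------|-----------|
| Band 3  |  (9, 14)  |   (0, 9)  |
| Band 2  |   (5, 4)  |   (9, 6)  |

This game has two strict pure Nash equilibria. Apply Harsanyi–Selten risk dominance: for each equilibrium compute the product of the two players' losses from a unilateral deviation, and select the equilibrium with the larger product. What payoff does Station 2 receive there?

At both Band 3: Station 1 loses 9 − 5 = 4 by deviating; Station 2 loses 14 − 9 = 5. Product = 4·5 = 20.
At both Band 2: Station 1 loses 9 − 0 = 9 by deviating; Station 2 loses 6 − 4 = 2. Product = 9·2 = 18.
20 > 18, so both Band 3 is risk-dominant. Station 2's payoff there is 14.

14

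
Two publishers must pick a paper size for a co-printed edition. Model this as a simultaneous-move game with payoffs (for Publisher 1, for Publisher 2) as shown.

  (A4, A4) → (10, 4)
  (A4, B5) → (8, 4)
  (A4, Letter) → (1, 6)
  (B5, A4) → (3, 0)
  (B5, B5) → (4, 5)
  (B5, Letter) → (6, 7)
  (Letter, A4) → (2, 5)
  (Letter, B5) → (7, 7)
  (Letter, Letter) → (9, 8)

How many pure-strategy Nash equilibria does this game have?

Both Letter: Publisher 1 gets 9 (best alternative 6); Publisher 2 gets 8 (best alternative 7). Neither deviates — NE.
Both B5 is not a NE: Publisher 1 would switch to A4 (8 > 4).
No other cell survives both best-response checks, so there is 1 pure NE.

1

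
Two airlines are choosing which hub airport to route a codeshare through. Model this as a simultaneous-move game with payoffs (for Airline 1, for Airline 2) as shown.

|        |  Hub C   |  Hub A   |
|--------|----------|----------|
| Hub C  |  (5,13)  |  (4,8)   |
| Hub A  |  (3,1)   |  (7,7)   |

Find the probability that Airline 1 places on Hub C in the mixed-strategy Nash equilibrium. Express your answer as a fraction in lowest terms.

Airline 1's mix p on Hub C must make Airline 2 indifferent between Hub C and Hub A.
Airline 2's payoff from Hub C: 13p + 1(1−p). From Hub A: 8p + 7(1−p).
Set equal: 5p = 6(1−p) → p = 6/11.

6/11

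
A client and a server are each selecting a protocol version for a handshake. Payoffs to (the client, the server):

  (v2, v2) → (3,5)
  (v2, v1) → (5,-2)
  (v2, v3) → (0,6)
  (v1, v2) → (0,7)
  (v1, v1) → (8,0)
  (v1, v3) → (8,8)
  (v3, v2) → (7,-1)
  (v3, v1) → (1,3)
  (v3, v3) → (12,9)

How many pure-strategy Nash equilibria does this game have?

1

Both v3: the client gets 12 (best alternative 8); the server gets 9 (best alternative 3). Neither deviates — NE.
Both v2 is not a NE: the client would switch to v3 (7 > 3).
No other cell survives both best-response checks, so there is 1 pure NE.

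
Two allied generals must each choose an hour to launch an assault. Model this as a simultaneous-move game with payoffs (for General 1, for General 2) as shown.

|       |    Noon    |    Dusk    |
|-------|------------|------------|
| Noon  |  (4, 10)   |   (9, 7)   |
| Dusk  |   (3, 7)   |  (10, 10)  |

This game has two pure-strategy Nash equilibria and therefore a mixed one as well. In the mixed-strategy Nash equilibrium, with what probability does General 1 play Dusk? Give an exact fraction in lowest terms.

General 1's mix p on Noon must make General 2 indifferent between Noon and Dusk.
General 2's payoff from Noon: 10p + 7(1−p). From Dusk: 7p + 10(1−p).
Set equal: 3p = 3(1−p) → p = 3/6 = 1/2.
Probability on Dusk is 1 − 1/2 = 1/2.

1/2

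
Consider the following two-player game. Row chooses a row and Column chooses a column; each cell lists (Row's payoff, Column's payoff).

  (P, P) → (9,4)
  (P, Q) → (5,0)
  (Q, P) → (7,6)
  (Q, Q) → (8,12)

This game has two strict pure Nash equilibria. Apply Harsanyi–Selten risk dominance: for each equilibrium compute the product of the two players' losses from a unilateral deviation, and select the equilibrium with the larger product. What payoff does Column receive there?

At both P: Row loses 9 − 7 = 2 by deviating; Column loses 4 − 0 = 4. Product = 2·4 = 8.
At both Q: Row loses 8 − 5 = 3 by deviating; Column loses 12 − 6 = 6. Product = 3·6 = 18.
18 > 8, so both Q is risk-dominant. Column's payoff there is 12.

12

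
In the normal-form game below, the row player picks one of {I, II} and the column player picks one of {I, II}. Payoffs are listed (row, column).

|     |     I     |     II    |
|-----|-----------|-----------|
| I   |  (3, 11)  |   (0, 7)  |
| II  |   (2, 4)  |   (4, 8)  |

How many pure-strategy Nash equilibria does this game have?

Both I: the row player gets 3 (best alternative 2); the column player gets 11 (best alternative 7). Neither deviates — NE.
Both II: the row player gets 4 (best alternative 0); the column player gets 8 (best alternative 4). Neither deviates — NE.
(II, I) is not a NE: the row player would switch to I (3 > 2).
No other cell survives both best-response checks, so there are 2 pure NE.

2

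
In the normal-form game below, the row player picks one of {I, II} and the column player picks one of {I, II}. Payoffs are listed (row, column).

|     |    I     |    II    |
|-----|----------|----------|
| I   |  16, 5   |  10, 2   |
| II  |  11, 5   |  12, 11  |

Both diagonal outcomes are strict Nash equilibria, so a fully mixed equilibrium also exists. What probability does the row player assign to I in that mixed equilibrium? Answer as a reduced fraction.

2/3

The row player's mix p on I must make the column player indifferent between I and II.
The column player's payoff from I: 5p + 5(1−p). From II: 2p + 11(1−p).
Set equal: 3p = 6(1−p) → p = 6/9 = 2/3.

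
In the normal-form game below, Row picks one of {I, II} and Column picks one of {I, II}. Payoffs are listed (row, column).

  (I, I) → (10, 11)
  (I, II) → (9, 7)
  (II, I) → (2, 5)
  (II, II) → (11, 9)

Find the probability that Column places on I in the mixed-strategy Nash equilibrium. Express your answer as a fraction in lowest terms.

Column's mix q on I must make Row indifferent between I and II.
Row's payoff from I: 10q + 9(1−q). From II: 2q + 11(1−q).
Set equal: 8q = 2(1−q) → q = 2/10 = 1/5.

1/5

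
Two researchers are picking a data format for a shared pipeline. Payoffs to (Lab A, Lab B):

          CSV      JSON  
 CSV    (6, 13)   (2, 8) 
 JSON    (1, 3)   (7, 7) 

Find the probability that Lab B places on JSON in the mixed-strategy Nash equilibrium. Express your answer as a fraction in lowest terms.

1/2

Lab B's mix q on CSV must make Lab A indifferent between CSV and JSON.
Lab A's payoff from CSV: 6q + 2(1−q). From JSON: 1q + 7(1−q).
Set equal: 5q = 5(1−q) → q = 5/10 = 1/2.
Probability on JSON is 1 − 1/2 = 1/2.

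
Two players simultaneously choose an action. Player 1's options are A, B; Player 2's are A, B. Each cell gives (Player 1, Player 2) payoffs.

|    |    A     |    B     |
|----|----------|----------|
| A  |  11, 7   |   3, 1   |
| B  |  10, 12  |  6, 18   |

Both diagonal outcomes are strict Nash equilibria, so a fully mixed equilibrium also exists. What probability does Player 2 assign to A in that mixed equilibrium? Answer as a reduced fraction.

3/4

Player 2's mix q on A must make Player 1 indifferent between A and B.
Player 1's payoff from A: 11q + 3(1−q). From B: 10q + 6(1−q).
Set equal: 1q = 3(1−q) → q = 3/4.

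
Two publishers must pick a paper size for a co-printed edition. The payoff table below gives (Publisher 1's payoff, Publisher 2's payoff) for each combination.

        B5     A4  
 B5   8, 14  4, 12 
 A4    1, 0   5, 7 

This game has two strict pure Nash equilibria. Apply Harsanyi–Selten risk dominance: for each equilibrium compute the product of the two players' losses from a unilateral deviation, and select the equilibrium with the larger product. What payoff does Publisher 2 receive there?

14

At both B5: Publisher 1 loses 8 − 1 = 7 by deviating; Publisher 2 loses 14 − 12 = 2. Product = 7·2 = 14.
At both A4: Publisher 1 loses 5 − 4 = 1 by deviating; Publisher 2 loses 7 − 0 = 7. Product = 1·7 = 7.
14 > 7, so both B5 is risk-dominant. Publisher 2's payoff there is 14.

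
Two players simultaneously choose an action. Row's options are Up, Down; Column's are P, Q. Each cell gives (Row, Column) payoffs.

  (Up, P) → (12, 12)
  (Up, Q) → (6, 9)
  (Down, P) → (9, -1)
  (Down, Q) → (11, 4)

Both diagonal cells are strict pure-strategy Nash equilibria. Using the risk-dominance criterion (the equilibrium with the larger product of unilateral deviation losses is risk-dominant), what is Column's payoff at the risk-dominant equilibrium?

4

At (Up, P): Row loses 12 − 9 = 3 by deviating; Column loses 12 − 9 = 3. Product = 3·3 = 9.
At (Down, Q): Row loses 11 − 6 = 5 by deviating; Column loses 4 − (-1) = 5. Product = 5·5 = 25.
25 > 9, so (Down, Q) is risk-dominant. Column's payoff there is 4.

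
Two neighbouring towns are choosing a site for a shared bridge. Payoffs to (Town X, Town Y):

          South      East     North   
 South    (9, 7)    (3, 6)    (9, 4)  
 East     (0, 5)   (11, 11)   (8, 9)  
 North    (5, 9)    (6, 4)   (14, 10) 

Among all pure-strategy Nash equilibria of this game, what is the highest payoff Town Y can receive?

Both South is a pure NE (Town X: 9 ≥ 5; Town Y: 7 ≥ 6). Town Y gets 7.
Both East is a pure NE (Town X: 11 ≥ 6; Town Y: 11 ≥ 9). Town Y gets 11.
Both North is a pure NE (Town X: 14 ≥ 9; Town Y: 10 ≥ 9). Town Y gets 10.
Every other cell has a profitable deviation for at least one player. Highest of {7, 11, 10} is 11.

11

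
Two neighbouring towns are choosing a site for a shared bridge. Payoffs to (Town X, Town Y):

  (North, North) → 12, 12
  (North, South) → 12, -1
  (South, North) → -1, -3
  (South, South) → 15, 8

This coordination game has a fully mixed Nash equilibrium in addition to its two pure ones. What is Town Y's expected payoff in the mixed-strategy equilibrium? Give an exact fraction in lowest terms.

31/8

Town X mixes with probability p on North, chosen so Town Y is indifferent: 12p + (-3)(1−p) = (-1)p + 8(1−p) gives p = 11/24.
Town Y's expected payoff is 12·11/24 + (-3)·13/24 = 31/8.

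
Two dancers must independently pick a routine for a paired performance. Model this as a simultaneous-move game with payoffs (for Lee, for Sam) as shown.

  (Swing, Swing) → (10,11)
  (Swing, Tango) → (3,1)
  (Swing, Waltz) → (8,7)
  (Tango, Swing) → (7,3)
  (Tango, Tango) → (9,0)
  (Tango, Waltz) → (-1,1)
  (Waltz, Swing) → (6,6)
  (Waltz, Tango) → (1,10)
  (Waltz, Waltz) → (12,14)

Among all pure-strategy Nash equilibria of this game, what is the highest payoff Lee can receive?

12

Both Swing is a pure NE (Lee: 10 ≥ 7; Sam: 11 ≥ 7). Lee gets 10.
Both Waltz is a pure NE (Lee: 12 ≥ 8; Sam: 14 ≥ 10). Lee gets 12.
Every other cell has a profitable deviation for at least one player. Highest of {10, 12} is 12.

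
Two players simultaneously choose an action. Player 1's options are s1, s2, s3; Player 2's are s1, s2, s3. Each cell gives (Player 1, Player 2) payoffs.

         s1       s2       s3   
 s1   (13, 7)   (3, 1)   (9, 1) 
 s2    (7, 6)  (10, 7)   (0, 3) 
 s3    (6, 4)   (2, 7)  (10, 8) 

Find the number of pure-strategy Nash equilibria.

Both s1: Player 1 gets 13 (best alternative 7); Player 2 gets 7 (best alternative 1). Neither deviates — NE.
Both s2: Player 1 gets 10 (best alternative 3); Player 2 gets 7 (best alternative 6). Neither deviates — NE.
Both s3: Player 1 gets 10 (best alternative 9); Player 2 gets 8 (best alternative 7). Neither deviates — NE.
(s1, s3) is not a NE: Player 1 would switch to s3 (10 > 9).
No other cell survives both best-response checks, so there are 3 pure NE.

3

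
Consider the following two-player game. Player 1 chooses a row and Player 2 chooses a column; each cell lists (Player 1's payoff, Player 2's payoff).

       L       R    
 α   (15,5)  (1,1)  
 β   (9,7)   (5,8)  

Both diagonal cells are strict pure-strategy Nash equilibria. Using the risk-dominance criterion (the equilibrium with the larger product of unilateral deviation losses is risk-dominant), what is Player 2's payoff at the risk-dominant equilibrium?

5

At (α, L): Player 1 loses 15 − 9 = 6 by deviating; Player 2 loses 5 − 1 = 4. Product = 6·4 = 24.
At (β, R): Player 1 loses 5 − 1 = 4 by deviating; Player 2 loses 8 − 7 = 1. Product = 4·1 = 4.
24 > 4, so (α, L) is risk-dominant. Player 2's payoff there is 5.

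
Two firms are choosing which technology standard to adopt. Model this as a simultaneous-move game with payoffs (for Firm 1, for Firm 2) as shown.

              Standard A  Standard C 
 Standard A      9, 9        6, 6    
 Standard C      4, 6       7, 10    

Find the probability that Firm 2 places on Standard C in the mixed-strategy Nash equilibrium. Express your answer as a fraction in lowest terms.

5/6

Firm 2's mix q on Standard A must make Firm 1 indifferent between Standard A and Standard C.
Firm 1's payoff from Standard A: 9q + 6(1−q). From Standard C: 4q + 7(1−q).
Set equal: 5q = 1(1−q) → q = 1/6.
Probability on Standard C is 1 − 1/6 = 5/6.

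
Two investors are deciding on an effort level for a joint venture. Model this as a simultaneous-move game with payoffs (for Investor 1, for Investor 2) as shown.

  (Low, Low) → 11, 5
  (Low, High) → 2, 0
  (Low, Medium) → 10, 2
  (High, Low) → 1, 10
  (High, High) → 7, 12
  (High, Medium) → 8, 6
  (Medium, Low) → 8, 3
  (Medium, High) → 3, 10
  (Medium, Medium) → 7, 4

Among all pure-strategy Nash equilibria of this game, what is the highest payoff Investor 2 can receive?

12

Both Low is a pure NE (Investor 1: 11 ≥ 8; Investor 2: 5 ≥ 2). Investor 2 gets 5.
Both High is a pure NE (Investor 1: 7 ≥ 3; Investor 2: 12 ≥ 10). Investor 2 gets 12.
Every other cell has a profitable deviation for at least one player. Highest of {5, 12} is 12.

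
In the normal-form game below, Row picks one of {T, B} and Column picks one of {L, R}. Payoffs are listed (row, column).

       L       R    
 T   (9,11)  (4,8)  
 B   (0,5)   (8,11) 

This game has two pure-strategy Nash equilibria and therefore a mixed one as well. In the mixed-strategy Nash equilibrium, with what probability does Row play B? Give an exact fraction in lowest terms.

Row's mix p on T must make Column indifferent between L and R.
Column's payoff from L: 11p + 5(1−p). From R: 8p + 11(1−p).
Set equal: 3p = 6(1−p) → p = 6/9 = 2/3.
Probability on B is 1 − 2/3 = 1/3.

1/3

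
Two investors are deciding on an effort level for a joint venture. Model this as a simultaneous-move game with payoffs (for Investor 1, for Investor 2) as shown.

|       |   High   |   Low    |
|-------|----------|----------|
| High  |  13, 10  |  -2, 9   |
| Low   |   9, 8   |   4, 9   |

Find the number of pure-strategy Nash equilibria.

Both High: Investor 1 gets 13 (best alternative 9); Investor 2 gets 10 (best alternative 9). Neither deviates — NE.
Both Low: Investor 1 gets 4 (best alternative -2); Investor 2 gets 9 (best alternative 8). Neither deviates — NE.
(Low, High) is not a NE: Investor 1 would switch to High (13 > 9).
No other cell survives both best-response checks, so there are 2 pure NE.

2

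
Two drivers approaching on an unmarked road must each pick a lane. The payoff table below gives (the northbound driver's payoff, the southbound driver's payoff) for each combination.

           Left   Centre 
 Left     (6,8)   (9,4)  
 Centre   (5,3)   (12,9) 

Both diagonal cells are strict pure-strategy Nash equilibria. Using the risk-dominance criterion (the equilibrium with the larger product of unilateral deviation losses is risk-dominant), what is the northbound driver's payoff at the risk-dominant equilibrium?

At both Left: the northbound driver loses 6 − 5 = 1 by deviating; the southbound driver loses 8 − 4 = 4. Product = 1·4 = 4.
At both Centre: the northbound driver loses 12 − 9 = 3 by deviating; the southbound driver loses 9 − 3 = 6. Product = 3·6 = 18.
18 > 4, so both Centre is risk-dominant. The northbound driver's payoff there is 12.

12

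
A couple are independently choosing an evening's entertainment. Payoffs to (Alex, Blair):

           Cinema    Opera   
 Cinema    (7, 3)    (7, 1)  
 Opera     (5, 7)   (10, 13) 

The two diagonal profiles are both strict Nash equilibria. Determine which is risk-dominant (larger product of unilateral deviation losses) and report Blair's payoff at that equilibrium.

At both Cinema: Alex loses 7 − 5 = 2 by deviating; Blair loses 3 − 1 = 2. Product = 2·2 = 4.
At both Opera: Alex loses 10 − 7 = 3 by deviating; Blair loses 13 − 7 = 6. Product = 3·6 = 18.
18 > 4, so both Opera is risk-dominant. Blair's payoff there is 13.

13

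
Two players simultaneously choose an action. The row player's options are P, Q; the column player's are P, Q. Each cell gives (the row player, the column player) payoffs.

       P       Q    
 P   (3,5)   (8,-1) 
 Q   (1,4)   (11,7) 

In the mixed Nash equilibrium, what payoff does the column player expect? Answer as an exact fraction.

The row player mixes with probability p on P, chosen so the column player is indifferent: 5p + 4(1−p) = (-1)p + 7(1−p) gives p = 1/3.
The column player's expected payoff is 5·1/3 + 4·2/3 = 13/3.

13/3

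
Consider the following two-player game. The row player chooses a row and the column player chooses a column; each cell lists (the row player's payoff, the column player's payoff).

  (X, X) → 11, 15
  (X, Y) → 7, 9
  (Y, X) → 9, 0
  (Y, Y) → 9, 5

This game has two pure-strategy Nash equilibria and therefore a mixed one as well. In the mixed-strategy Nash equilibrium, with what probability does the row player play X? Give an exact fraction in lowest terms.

The row player's mix p on X must make the column player indifferent between X and Y.
The column player's payoff from X: 15p + 0(1−p). From Y: 9p + 5(1−p).
Set equal: 6p = 5(1−p) → p = 5/11.

5/11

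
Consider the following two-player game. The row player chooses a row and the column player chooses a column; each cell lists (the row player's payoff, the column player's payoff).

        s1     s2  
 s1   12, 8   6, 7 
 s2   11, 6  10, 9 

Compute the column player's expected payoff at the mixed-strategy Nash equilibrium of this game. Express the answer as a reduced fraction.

The row player mixes with probability p on s1, chosen so the column player is indifferent: 8p + 6(1−p) = 7p + 9(1−p) gives p = 3/4.
The column player's expected payoff is 8·3/4 + 6·1/4 = 15/2.

15/2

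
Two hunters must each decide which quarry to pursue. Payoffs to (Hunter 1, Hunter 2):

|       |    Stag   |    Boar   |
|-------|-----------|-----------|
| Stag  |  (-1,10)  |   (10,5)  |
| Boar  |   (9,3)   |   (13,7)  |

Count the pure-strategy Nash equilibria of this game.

1

Both Boar: Hunter 1 gets 13 (best alternative 10); Hunter 2 gets 7 (best alternative 3). Neither deviates — NE.
Both Stag is not a NE: Hunter 1 would switch to Boar (9 > -1).
No other cell survives both best-response checks, so there is 1 pure NE.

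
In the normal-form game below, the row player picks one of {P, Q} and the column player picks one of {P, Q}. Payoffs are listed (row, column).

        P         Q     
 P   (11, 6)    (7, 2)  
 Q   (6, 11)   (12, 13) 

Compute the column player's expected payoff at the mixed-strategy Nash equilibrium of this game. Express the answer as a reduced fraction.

28/3

The row player mixes with probability p on P, chosen so the column player is indifferent: 6p + 11(1−p) = 2p + 13(1−p) gives p = 1/3.
The column player's expected payoff is 6·1/3 + 11·2/3 = 28/3.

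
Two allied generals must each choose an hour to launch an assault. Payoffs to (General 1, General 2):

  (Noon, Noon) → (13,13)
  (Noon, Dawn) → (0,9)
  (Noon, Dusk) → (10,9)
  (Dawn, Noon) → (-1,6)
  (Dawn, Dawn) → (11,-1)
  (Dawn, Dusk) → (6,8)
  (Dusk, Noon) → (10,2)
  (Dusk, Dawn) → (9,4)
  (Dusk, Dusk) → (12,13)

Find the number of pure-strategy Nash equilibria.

2

Both Noon: General 1 gets 13 (best alternative 10); General 2 gets 13 (best alternative 9). Neither deviates — NE.
Both Dusk: General 1 gets 12 (best alternative 10); General 2 gets 13 (best alternative 4). Neither deviates — NE.
Both Dawn is not a NE: General 2 would switch to Dusk (8 > -1).
No other cell survives both best-response checks, so there are 2 pure NE.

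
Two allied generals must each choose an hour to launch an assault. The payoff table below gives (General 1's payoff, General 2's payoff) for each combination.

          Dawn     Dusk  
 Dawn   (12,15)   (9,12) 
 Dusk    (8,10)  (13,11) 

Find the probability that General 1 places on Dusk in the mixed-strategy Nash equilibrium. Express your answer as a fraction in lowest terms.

General 1's mix p on Dawn must make General 2 indifferent between Dawn and Dusk.
General 2's payoff from Dawn: 15p + 10(1−p). From Dusk: 12p + 11(1−p).
Set equal: 3p = 1(1−p) → p = 1/4.
Probability on Dusk is 1 − 1/4 = 3/4.

3/4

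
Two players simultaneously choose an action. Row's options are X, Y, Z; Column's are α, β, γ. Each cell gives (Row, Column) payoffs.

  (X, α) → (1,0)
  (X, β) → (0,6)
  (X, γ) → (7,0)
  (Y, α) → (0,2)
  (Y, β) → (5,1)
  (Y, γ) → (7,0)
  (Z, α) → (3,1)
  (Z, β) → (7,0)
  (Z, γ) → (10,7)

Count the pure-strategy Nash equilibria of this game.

(Z, γ): Row gets 10 (best alternative 7); Column gets 7 (best alternative 1). Neither deviates — NE.
(X, α) is not a NE: Row would switch to Z (3 > 1).
No other cell survives both best-response checks, so there is 1 pure NE.

1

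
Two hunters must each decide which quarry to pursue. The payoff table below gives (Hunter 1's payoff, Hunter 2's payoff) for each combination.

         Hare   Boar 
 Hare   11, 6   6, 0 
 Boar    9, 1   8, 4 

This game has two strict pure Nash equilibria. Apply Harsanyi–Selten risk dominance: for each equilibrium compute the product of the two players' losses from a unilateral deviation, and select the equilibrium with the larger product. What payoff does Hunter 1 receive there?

11

At both Hare: Hunter 1 loses 11 − 9 = 2 by deviating; Hunter 2 loses 6 − 0 = 6. Product = 2·6 = 12.
At both Boar: Hunter 1 loses 8 − 6 = 2 by deviating; Hunter 2 loses 4 − 1 = 3. Product = 2·3 = 6.
12 > 6, so both Hare is risk-dominant. Hunter 1's payoff there is 11.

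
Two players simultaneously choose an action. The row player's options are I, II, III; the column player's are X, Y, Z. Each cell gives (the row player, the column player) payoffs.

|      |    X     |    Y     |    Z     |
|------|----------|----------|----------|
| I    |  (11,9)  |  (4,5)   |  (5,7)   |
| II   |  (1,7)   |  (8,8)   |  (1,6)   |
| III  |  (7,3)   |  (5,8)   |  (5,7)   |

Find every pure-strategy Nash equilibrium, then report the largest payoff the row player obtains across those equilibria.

11

(I, X) is a pure NE (the row player: 11 ≥ 7; the column player: 9 ≥ 7). The row player gets 11.
(II, Y) is a pure NE (the row player: 8 ≥ 5; the column player: 8 ≥ 7). The row player gets 8.
Every other cell has a profitable deviation for at least one player. Highest of {11, 8} is 11.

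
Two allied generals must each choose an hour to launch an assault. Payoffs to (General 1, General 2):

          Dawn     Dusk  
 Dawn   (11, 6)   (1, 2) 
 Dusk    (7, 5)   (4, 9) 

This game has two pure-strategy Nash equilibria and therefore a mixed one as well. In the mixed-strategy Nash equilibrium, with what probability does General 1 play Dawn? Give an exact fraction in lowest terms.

General 1's mix p on Dawn must make General 2 indifferent between Dawn and Dusk.
General 2's payoff from Dawn: 6p + 5(1−p). From Dusk: 2p + 9(1−p).
Set equal: 4p = 4(1−p) → p = 4/8 = 1/2.

1/2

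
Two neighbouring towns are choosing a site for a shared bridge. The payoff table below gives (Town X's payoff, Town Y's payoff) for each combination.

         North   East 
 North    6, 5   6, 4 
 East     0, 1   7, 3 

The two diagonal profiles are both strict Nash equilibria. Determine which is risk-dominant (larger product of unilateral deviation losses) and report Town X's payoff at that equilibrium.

At both North: Town X loses 6 − 0 = 6 by deviating; Town Y loses 5 − 4 = 1. Product = 6·1 = 6.
At both East: Town X loses 7 − 6 = 1 by deviating; Town Y loses 3 − 1 = 2. Product = 1·2 = 2.
6 > 2, so both North is risk-dominant. Town X's payoff there is 6.

6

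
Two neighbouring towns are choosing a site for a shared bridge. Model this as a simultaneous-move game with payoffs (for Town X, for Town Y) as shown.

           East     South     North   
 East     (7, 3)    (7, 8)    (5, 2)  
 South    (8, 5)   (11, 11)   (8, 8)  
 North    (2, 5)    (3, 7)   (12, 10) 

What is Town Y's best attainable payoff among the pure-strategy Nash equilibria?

Both South is a pure NE (Town X: 11 ≥ 7; Town Y: 11 ≥ 8). Town Y gets 11.
Both North is a pure NE (Town X: 12 ≥ 8; Town Y: 10 ≥ 7). Town Y gets 10.
Every other cell has a profitable deviation for at least one player. Highest of {11, 10} is 11.

11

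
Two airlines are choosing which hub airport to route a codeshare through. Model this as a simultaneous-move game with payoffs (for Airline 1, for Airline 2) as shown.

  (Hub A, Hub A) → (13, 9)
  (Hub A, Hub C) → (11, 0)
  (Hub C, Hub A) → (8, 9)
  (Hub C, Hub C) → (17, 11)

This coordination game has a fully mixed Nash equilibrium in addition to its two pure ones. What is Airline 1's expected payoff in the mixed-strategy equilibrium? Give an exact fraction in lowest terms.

133/11

Airline 2 mixes with probability q on Hub A, chosen so Airline 1 is indifferent: 13q + 11(1−q) = 8q + 17(1−q) gives q = 6/11.
Airline 1's expected payoff (from either row, since indifferent) is 13·6/11 + 11·5/11 = 133/11.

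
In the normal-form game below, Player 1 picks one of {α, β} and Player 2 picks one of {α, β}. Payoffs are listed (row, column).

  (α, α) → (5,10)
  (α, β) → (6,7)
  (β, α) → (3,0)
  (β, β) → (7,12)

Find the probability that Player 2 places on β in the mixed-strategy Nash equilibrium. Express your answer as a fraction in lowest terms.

2/3

Player 2's mix q on α must make Player 1 indifferent between α and β.
Player 1's payoff from α: 5q + 6(1−q). From β: 3q + 7(1−q).
Set equal: 2q = 1(1−q) → q = 1/3.
Probability on β is 1 − 1/3 = 2/3.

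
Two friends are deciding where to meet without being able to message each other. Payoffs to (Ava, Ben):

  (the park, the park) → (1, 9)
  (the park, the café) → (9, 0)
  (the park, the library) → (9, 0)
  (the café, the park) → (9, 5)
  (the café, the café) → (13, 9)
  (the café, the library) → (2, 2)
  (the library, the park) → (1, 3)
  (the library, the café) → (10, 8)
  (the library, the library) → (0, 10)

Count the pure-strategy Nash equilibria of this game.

1

Both the café: Ava gets 13 (best alternative 10); Ben gets 9 (best alternative 5). Neither deviates — NE.
Both the park is not a NE: Ava would switch to the café (9 > 1).
No other cell survives both best-response checks, so there is 1 pure NE.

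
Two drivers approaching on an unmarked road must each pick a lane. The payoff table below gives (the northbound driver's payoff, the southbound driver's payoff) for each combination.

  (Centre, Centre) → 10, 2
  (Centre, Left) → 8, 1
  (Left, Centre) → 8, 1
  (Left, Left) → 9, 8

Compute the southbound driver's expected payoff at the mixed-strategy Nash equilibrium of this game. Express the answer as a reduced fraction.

15/8

The northbound driver mixes with probability p on Centre, chosen so the southbound driver is indifferent: 2p + 1(1−p) = 1p + 8(1−p) gives p = 7/8.
The southbound driver's expected payoff is 2·7/8 + 1·1/8 = 15/8.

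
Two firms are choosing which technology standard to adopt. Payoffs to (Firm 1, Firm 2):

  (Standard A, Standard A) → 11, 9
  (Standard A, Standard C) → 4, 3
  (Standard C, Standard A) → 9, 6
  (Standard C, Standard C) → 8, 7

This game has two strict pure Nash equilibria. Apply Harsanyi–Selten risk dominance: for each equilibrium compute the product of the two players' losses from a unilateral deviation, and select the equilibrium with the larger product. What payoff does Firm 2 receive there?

9

At both Standard A: Firm 1 loses 11 − 9 = 2 by deviating; Firm 2 loses 9 − 3 = 6. Product = 2·6 = 12.
At both Standard C: Firm 1 loses 8 − 4 = 4 by deviating; Firm 2 loses 7 − 6 = 1. Product = 4·1 = 4.
12 > 4, so both Standard A is risk-dominant. Firm 2's payoff there is 9.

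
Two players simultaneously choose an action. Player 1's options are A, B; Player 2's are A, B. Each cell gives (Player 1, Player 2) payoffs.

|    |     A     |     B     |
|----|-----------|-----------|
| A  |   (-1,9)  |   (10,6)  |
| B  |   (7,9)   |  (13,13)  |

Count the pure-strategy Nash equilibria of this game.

1

Both B: Player 1 gets 13 (best alternative 10); Player 2 gets 13 (best alternative 9). Neither deviates — NE.
Both A is not a NE: Player 1 would switch to B (7 > -1).
No other cell survives both best-response checks, so there is 1 pure NE.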